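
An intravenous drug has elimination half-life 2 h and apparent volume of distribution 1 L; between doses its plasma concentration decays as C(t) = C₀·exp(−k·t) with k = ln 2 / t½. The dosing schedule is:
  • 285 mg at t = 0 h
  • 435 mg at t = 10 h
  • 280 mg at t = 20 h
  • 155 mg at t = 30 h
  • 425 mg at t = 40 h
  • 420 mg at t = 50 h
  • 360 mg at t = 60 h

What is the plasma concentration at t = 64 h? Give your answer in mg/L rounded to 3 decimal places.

k = ln 2 / 2 = 0.34657 per h
Dose 1 (285 mg at t=0 h): 285·exp(−0.34657·64) = 0.000 mg/L
Dose 2 (435 mg at t=10 h): 435·exp(−0.34657·54) = 0.000 mg/L
Dose 3 (280 mg at t=20 h): 280·exp(−0.34657·44) = 0.000 mg/L
Dose 4 (155 mg at t=30 h): 155·exp(−0.34657·34) = 0.001 mg/L
Dose 5 (425 mg at t=40 h): 425·exp(−0.34657·24) = 0.104 mg/L
Dose 6 (420 mg at t=50 h): 420·exp(−0.34657·14) = 3.281 mg/L
Dose 7 (360 mg at t=60 h): 360·exp(−0.34657·4) = 90.000 mg/L
C(64) = 0.000 + 0.000 + 0.000 + 0.001 + 0.104 + 3.281 + 90.000 = 93.386 mg/L

93.386 mg/L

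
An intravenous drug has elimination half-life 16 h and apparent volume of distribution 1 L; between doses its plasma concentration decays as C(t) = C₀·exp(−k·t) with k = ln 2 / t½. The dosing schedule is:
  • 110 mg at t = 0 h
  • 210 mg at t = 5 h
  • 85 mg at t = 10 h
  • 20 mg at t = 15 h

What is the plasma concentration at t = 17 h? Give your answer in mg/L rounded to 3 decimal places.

258.640 mg/L

k = ln 2 / 16 = 0.04332 per h
Dose 1 (110 mg at t=0 h): 110·exp(−0.04332·17) = 52.668 mg/L
Dose 2 (210 mg at t=5 h): 210·exp(−0.04332·12) = 124.867 mg/L
Dose 3 (85 mg at t=10 h): 85·exp(−0.04332·7) = 62.765 mg/L
Dose 4 (20 mg at t=15 h): 20·exp(−0.04332·2) = 18.340 mg/L
C(17) = 52.668 + 124.867 + 62.765 + 18.340 = 258.640 mg/L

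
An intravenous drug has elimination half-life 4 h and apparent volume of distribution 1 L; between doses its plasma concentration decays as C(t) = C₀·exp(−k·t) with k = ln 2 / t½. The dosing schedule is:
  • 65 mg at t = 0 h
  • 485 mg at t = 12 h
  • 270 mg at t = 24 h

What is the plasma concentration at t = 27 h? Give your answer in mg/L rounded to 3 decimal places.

k = ln 2 / 4 = 0.17329 per h
Dose 1 (65 mg at t=0 h): 65·exp(−0.17329·27) = 0.604 mg/L
Dose 2 (485 mg at t=12 h): 485·exp(−0.17329·15) = 36.048 mg/L
Dose 3 (270 mg at t=24 h): 270·exp(−0.17329·3) = 160.543 mg/L
C(27) = 0.604 + 36.048 + 160.543 = 197.195 mg/L

197.195 mg/L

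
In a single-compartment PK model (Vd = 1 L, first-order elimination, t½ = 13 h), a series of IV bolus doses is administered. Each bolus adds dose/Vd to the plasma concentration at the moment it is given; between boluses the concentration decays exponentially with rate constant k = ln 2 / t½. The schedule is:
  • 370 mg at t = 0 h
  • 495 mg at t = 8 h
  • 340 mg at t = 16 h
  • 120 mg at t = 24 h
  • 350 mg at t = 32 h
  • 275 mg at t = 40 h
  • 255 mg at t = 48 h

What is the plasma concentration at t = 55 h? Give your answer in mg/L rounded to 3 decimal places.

527.414 mg/L

k = ln 2 / 13 = 0.05332 per h
Dose 1 (370 mg at t=0 h): 370·exp(−0.05332·55) = 19.707 mg/L
Dose 2 (495 mg at t=8 h): 495·exp(−0.05332·47) = 40.389 mg/L
Dose 3 (340 mg at t=16 h): 340·exp(−0.05332·39) = 42.500 mg/L
Dose 4 (120 mg at t=24 h): 120·exp(−0.05332·31) = 22.979 mg/L
Dose 5 (350 mg at t=32 h): 350·exp(−0.05332·23) = 102.678 mg/L
Dose 6 (275 mg at t=40 h): 275·exp(−0.05332·15) = 123.592 mg/L
Dose 7 (255 mg at t=48 h): 255·exp(−0.05332·7) = 175.569 mg/L
C(55) = 19.707 + 40.389 + 42.500 + 22.979 + 102.678 + 123.592 + 175.569 = 527.414 mg/L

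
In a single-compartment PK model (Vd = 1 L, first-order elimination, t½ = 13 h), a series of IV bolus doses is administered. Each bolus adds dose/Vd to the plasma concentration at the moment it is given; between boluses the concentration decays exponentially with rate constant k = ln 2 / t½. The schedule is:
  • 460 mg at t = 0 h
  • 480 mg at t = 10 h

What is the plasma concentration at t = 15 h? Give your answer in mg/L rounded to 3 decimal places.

574.408 mg/L

k = ln 2 / 13 = 0.05332 per h
Dose 1 (460 mg at t=0 h): 460·exp(−0.05332·15) = 206.736 mg/L
Dose 2 (480 mg at t=10 h): 480·exp(−0.05332·5) = 367.672 mg/L
C(15) = 206.736 + 367.672 = 574.408 mg/L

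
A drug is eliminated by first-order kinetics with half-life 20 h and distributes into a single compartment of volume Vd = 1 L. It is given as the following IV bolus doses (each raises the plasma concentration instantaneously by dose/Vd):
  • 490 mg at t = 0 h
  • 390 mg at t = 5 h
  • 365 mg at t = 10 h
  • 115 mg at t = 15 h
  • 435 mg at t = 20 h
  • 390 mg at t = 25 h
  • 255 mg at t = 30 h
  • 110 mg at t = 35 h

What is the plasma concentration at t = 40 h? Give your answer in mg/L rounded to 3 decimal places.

1138.052 mg/L

k = ln 2 / 20 = 0.03466 per h
Dose 1 (490 mg at t=0 h): 490·exp(−0.03466·40) = 122.500 mg/L
Dose 2 (390 mg at t=5 h): 390·exp(−0.03466·35) = 115.948 mg/L
Dose 3 (365 mg at t=10 h): 365·exp(−0.03466·30) = 129.047 mg/L
Dose 4 (115 mg at t=15 h): 115·exp(−0.03466·25) = 48.352 mg/L
Dose 5 (435 mg at t=20 h): 435·exp(−0.03466·20) = 217.500 mg/L
Dose 6 (390 mg at t=25 h): 390·exp(−0.03466·15) = 231.895 mg/L
Dose 7 (255 mg at t=30 h): 255·exp(−0.03466·10) = 180.312 mg/L
Dose 8 (110 mg at t=35 h): 110·exp(−0.03466·5) = 92.499 mg/L
C(40) = 122.500 + 115.948 + 129.047 + 48.352 + 217.500 + 231.895 + 180.312 + 92.499 = 1138.052 mg/L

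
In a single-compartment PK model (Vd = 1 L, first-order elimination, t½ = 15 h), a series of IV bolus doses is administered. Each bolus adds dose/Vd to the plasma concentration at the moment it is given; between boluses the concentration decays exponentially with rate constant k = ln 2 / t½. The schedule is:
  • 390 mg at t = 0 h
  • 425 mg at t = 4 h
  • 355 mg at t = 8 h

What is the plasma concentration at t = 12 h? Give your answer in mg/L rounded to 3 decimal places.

812.742 mg/L

k = ln 2 / 15 = 0.04621 per h
Dose 1 (390 mg at t=0 h): 390·exp(−0.04621·12) = 223.996 mg/L
Dose 2 (425 mg at t=4 h): 425·exp(−0.04621·8) = 293.656 mg/L
Dose 3 (355 mg at t=8 h): 355·exp(−0.04621·4) = 295.089 mg/L
C(12) = 223.996 + 293.656 + 295.089 = 812.742 mg/L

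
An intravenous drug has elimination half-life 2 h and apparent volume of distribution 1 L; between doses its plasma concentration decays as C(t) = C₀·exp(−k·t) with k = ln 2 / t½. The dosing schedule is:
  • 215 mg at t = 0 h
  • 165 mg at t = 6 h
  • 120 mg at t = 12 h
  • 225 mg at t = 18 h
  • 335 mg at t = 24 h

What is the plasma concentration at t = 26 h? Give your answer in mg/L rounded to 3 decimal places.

182.687 mg/L

k = ln 2 / 2 = 0.34657 per h
Dose 1 (215 mg at t=0 h): 215·exp(−0.34657·26) = 0.026 mg/L
Dose 2 (165 mg at t=6 h): 165·exp(−0.34657·20) = 0.161 mg/L
Dose 3 (120 mg at t=12 h): 120·exp(−0.34657·14) = 0.938 mg/L
Dose 4 (225 mg at t=18 h): 225·exp(−0.34657·8) = 14.062 mg/L
Dose 5 (335 mg at t=24 h): 335·exp(−0.34657·2) = 167.500 mg/L
C(26) = 0.026 + 0.161 + 0.938 + 14.062 + 167.500 = 182.687 mg/L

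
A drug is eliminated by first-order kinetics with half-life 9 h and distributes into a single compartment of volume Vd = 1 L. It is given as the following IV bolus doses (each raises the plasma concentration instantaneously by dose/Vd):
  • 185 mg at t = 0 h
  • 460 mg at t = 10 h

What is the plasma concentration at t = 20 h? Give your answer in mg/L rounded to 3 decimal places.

k = ln 2 / 9 = 0.07702 per h
Dose 1 (185 mg at t=0 h): 185·exp(−0.07702·20) = 39.648 mg/L
Dose 2 (460 mg at t=10 h): 460·exp(−0.07702·10) = 212.951 mg/L
C(20) = 39.648 + 212.951 = 252.599 mg/L

252.599 mg/L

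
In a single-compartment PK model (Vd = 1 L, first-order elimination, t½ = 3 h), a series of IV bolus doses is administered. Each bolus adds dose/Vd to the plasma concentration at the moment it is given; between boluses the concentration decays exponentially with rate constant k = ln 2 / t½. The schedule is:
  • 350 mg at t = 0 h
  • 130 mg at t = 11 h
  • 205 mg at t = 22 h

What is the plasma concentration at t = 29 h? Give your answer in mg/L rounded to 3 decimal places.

k = ln 2 / 3 = 0.23105 per h
Dose 1 (350 mg at t=0 h): 350·exp(−0.23105·29) = 0.431 mg/L
Dose 2 (130 mg at t=11 h): 130·exp(−0.23105·18) = 2.031 mg/L
Dose 3 (205 mg at t=22 h): 205·exp(−0.23105·7) = 40.677 mg/L
C(29) = 0.431 + 2.031 + 40.677 = 43.139 mg/L

43.139 mg/L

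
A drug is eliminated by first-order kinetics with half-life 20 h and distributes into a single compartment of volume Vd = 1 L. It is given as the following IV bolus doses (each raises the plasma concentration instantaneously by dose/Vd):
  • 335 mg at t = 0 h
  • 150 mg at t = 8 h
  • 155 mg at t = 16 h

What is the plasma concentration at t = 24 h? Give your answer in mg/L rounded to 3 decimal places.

349.438 mg/L

k = ln 2 / 20 = 0.03466 per h
Dose 1 (335 mg at t=0 h): 335·exp(−0.03466·24) = 145.817 mg/L
Dose 2 (150 mg at t=8 h): 150·exp(−0.03466·16) = 86.152 mg/L
Dose 3 (155 mg at t=16 h): 155·exp(−0.03466·8) = 117.468 mg/L
C(24) = 145.817 + 86.152 + 117.468 = 349.438 mg/L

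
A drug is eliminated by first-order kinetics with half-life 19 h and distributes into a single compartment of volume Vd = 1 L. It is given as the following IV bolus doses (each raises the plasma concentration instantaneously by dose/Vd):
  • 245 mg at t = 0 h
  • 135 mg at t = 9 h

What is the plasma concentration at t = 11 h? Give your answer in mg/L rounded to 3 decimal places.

k = ln 2 / 19 = 0.03648 per h
Dose 1 (245 mg at t=0 h): 245·exp(−0.03648·11) = 164.016 mg/L
Dose 2 (135 mg at t=9 h): 135·exp(−0.03648·2) = 125.501 mg/L
C(11) = 164.016 + 125.501 = 289.517 mg/L

289.517 mg/L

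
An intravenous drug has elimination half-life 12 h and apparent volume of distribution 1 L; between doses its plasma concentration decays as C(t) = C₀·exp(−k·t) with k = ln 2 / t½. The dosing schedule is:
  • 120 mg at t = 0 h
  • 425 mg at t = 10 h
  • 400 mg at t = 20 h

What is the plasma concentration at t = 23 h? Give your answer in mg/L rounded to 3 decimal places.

k = ln 2 / 12 = 0.05776 per h
Dose 1 (120 mg at t=0 h): 120·exp(−0.05776·23) = 31.784 mg/L
Dose 2 (425 mg at t=10 h): 425·exp(−0.05776·13) = 200.573 mg/L
Dose 3 (400 mg at t=20 h): 400·exp(−0.05776·3) = 336.359 mg/L
C(23) = 31.784 + 200.573 + 336.359 = 568.716 mg/L

568.716 mg/L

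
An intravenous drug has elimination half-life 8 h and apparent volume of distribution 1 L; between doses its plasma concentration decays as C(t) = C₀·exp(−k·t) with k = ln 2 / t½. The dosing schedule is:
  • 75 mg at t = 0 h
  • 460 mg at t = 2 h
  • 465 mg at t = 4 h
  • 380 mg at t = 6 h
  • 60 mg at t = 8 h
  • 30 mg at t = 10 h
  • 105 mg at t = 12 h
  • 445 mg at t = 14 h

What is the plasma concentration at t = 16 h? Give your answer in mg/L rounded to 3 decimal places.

k = ln 2 / 8 = 0.08664 per h
Dose 1 (75 mg at t=0 h): 75·exp(−0.08664·16) = 18.750 mg/L
Dose 2 (460 mg at t=2 h): 460·exp(−0.08664·14) = 136.759 mg/L
Dose 3 (465 mg at t=4 h): 465·exp(−0.08664·12) = 164.402 mg/L
Dose 4 (380 mg at t=6 h): 380·exp(−0.08664·10) = 159.770 mg/L
Dose 5 (60 mg at t=8 h): 60·exp(−0.08664·8) = 30.000 mg/L
Dose 6 (30 mg at t=10 h): 30·exp(−0.08664·6) = 17.838 mg/L
Dose 7 (105 mg at t=12 h): 105·exp(−0.08664·4) = 74.246 mg/L
Dose 8 (445 mg at t=14 h): 445·exp(−0.08664·2) = 374.199 mg/L
C(16) = 18.750 + 136.759 + 164.402 + 159.770 + 30.000 + 17.838 + 74.246 + 374.199 = 975.965 mg/L

975.965 mg/L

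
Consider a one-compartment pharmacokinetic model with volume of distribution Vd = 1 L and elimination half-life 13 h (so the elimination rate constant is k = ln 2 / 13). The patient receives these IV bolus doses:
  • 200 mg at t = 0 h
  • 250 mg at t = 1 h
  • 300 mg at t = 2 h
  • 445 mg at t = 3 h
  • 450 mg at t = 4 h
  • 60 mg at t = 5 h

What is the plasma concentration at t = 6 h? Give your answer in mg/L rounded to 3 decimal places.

1419.706 mg/L

k = ln 2 / 13 = 0.05332 per h
Dose 1 (200 mg at t=0 h): 200·exp(−0.05332·6) = 145.242 mg/L
Dose 2 (250 mg at t=1 h): 250·exp(−0.05332·5) = 191.496 mg/L
Dose 3 (300 mg at t=2 h): 300·exp(−0.05332·4) = 242.380 mg/L
Dose 4 (445 mg at t=3 h): 445·exp(−0.05332·3) = 379.220 mg/L
Dose 5 (450 mg at t=4 h): 450·exp(−0.05332·2) = 404.483 mg/L
Dose 6 (60 mg at t=5 h): 60·exp(−0.05332·1) = 56.885 mg/L
C(6) = 145.242 + 191.496 + 242.380 + 379.220 + 404.483 + 56.885 = 1419.706 mg/L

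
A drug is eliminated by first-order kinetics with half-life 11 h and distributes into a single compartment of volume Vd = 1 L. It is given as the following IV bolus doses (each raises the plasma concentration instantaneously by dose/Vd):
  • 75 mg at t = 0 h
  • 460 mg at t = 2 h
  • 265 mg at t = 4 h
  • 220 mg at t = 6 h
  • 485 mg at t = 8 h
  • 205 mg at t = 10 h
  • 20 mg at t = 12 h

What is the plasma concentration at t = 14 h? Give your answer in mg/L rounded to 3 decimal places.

1030.271 mg/L

k = ln 2 / 11 = 0.06301 per h
Dose 1 (75 mg at t=0 h): 75·exp(−0.06301·14) = 31.041 mg/L
Dose 2 (460 mg at t=2 h): 460·exp(−0.06301·12) = 215.954 mg/L
Dose 3 (265 mg at t=4 h): 265·exp(−0.06301·10) = 141.118 mg/L
Dose 4 (220 mg at t=6 h): 220·exp(−0.06301·8) = 132.890 mg/L
Dose 5 (485 mg at t=8 h): 485·exp(−0.06301·6) = 332.310 mg/L
Dose 6 (205 mg at t=10 h): 205·exp(−0.06301·4) = 159.327 mg/L
Dose 7 (20 mg at t=12 h): 20·exp(−0.06301·2) = 17.632 mg/L
C(14) = 31.041 + 215.954 + 141.118 + 132.890 + 332.310 + 159.327 + 17.632 = 1030.271 mg/L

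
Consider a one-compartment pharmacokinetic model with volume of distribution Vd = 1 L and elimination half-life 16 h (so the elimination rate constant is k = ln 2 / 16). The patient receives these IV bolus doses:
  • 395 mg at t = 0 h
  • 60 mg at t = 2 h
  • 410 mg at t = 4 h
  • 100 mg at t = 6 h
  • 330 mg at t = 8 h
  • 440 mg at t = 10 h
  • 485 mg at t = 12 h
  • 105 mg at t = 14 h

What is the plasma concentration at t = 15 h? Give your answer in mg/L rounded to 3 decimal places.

k = ln 2 / 16 = 0.04332 per h
Dose 1 (395 mg at t=0 h): 395·exp(−0.04332·15) = 206.244 mg/L
Dose 2 (60 mg at t=2 h): 60·exp(−0.04332·13) = 34.164 mg/L
Dose 3 (410 mg at t=4 h): 410·exp(−0.04332·11) = 254.581 mg/L
Dose 4 (100 mg at t=6 h): 100·exp(−0.04332·9) = 67.713 mg/L
Dose 5 (330 mg at t=8 h): 330·exp(−0.04332·7) = 243.676 mg/L
Dose 6 (440 mg at t=10 h): 440·exp(−0.04332·5) = 354.308 mg/L
Dose 7 (485 mg at t=12 h): 485·exp(−0.04332·3) = 425.891 mg/L
Dose 8 (105 mg at t=14 h): 105·exp(−0.04332·1) = 100.548 mg/L
C(15) = 206.244 + 34.164 + 254.581 + 67.713 + 243.676 + 354.308 + 425.891 + 100.548 = 1687.125 mg/L

1687.125 mg/L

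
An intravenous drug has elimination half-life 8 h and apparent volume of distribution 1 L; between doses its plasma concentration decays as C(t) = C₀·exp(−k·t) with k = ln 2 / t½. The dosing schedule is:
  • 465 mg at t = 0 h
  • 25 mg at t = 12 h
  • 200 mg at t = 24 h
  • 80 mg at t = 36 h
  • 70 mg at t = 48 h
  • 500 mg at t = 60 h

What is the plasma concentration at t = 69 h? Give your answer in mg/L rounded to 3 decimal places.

250.593 mg/L

k = ln 2 / 8 = 0.08664 per h
Dose 1 (465 mg at t=0 h): 465·exp(−0.08664·69) = 1.178 mg/L
Dose 2 (25 mg at t=12 h): 25·exp(−0.08664·57) = 0.179 mg/L
Dose 3 (200 mg at t=24 h): 200·exp(−0.08664·45) = 4.053 mg/L
Dose 4 (80 mg at t=36 h): 80·exp(−0.08664·33) = 4.585 mg/L
Dose 5 (70 mg at t=48 h): 70·exp(−0.08664·21) = 11.347 mg/L
Dose 6 (500 mg at t=60 h): 500·exp(−0.08664·9) = 229.251 mg/L
C(69) = 1.178 + 0.179 + 4.053 + 4.585 + 11.347 + 229.251 = 250.593 mg/L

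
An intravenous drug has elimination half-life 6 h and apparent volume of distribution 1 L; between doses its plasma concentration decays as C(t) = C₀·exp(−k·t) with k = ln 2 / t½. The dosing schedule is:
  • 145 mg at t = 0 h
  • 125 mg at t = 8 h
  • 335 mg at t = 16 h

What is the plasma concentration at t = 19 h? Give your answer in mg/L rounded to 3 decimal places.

288.105 mg/L

k = ln 2 / 6 = 0.11552 per h
Dose 1 (145 mg at t=0 h): 145·exp(−0.11552·19) = 16.148 mg/L
Dose 2 (125 mg at t=8 h): 125·exp(−0.11552·11) = 35.077 mg/L
Dose 3 (335 mg at t=16 h): 335·exp(−0.11552·3) = 236.881 mg/L
C(19) = 16.148 + 35.077 + 236.881 = 288.105 mg/L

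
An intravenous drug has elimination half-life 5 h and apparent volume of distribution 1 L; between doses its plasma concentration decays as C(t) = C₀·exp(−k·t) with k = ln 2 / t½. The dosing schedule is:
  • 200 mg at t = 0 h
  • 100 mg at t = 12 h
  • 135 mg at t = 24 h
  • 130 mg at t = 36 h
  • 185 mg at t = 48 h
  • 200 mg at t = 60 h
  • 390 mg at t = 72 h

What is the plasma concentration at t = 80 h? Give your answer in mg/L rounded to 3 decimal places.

k = ln 2 / 5 = 0.13863 per h
Dose 1 (200 mg at t=0 h): 200·exp(−0.13863·80) = 0.003 mg/L
Dose 2 (100 mg at t=12 h): 100·exp(−0.13863·68) = 0.008 mg/L
Dose 3 (135 mg at t=24 h): 135·exp(−0.13863·56) = 0.057 mg/L
Dose 4 (130 mg at t=36 h): 130·exp(−0.13863·44) = 0.292 mg/L
Dose 5 (185 mg at t=48 h): 185·exp(−0.13863·32) = 2.191 mg/L
Dose 6 (200 mg at t=60 h): 200·exp(−0.13863·20) = 12.500 mg/L
Dose 7 (390 mg at t=72 h): 390·exp(−0.13863·8) = 128.652 mg/L
C(80) = 0.003 + 0.008 + 0.057 + 0.292 + 2.191 + 12.500 + 128.652 = 143.703 mg/L

143.703 mg/L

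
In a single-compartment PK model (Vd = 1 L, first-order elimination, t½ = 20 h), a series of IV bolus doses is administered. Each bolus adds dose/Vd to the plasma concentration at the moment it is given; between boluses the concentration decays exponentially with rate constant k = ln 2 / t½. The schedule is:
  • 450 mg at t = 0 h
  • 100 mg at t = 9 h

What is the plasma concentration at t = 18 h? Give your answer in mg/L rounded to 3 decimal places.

314.353 mg/L

k = ln 2 / 20 = 0.03466 per h
Dose 1 (450 mg at t=0 h): 450·exp(−0.03466·18) = 241.149 mg/L
Dose 2 (100 mg at t=9 h): 100·exp(−0.03466·9) = 73.204 mg/L
C(18) = 241.149 + 73.204 = 314.353 mg/L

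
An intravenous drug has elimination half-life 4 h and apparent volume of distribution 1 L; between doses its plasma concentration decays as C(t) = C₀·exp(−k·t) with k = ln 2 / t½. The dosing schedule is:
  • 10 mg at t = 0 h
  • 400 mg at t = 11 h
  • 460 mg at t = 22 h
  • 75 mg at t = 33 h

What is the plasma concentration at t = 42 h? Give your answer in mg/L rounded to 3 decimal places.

32.007 mg/L

k = ln 2 / 4 = 0.17329 per h
Dose 1 (10 mg at t=0 h): 10·exp(−0.17329·42) = 0.007 mg/L
Dose 2 (400 mg at t=11 h): 400·exp(−0.17329·31) = 1.858 mg/L
Dose 3 (460 mg at t=22 h): 460·exp(−0.17329·20) = 14.375 mg/L
Dose 4 (75 mg at t=33 h): 75·exp(−0.17329·9) = 15.767 mg/L
C(42) = 0.007 + 1.858 + 14.375 + 15.767 = 32.007 mg/L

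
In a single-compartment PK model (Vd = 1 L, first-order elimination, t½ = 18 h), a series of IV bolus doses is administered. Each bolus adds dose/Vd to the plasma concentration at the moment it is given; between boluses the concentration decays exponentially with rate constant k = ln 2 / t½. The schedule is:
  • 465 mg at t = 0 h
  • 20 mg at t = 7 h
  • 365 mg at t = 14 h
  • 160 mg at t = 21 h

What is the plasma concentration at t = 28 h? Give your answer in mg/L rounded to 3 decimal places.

502.187 mg/L

k = ln 2 / 18 = 0.03851 per h
Dose 1 (465 mg at t=0 h): 465·exp(−0.03851·28) = 158.192 mg/L
Dose 2 (20 mg at t=7 h): 20·exp(−0.03851·21) = 8.909 mg/L
Dose 3 (365 mg at t=14 h): 365·exp(−0.03851·14) = 212.892 mg/L
Dose 4 (160 mg at t=21 h): 160·exp(−0.03851·7) = 122.195 mg/L
C(28) = 158.192 + 8.909 + 212.892 + 122.195 = 502.187 mg/L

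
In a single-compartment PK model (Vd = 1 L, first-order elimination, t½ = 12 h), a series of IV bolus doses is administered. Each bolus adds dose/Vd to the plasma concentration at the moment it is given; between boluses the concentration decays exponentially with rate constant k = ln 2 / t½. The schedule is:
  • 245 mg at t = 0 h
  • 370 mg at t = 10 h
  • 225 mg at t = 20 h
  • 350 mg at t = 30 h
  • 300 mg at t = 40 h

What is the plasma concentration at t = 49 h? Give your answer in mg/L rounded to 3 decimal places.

390.664 mg/L

k = ln 2 / 12 = 0.05776 per h
Dose 1 (245 mg at t=0 h): 245·exp(−0.05776·49) = 14.453 mg/L
Dose 2 (370 mg at t=10 h): 370·exp(−0.05776·39) = 38.891 mg/L
Dose 3 (225 mg at t=20 h): 225·exp(−0.05776·29) = 42.140 mg/L
Dose 4 (350 mg at t=30 h): 350·exp(−0.05776·19) = 116.798 mg/L
Dose 5 (300 mg at t=40 h): 300·exp(−0.05776·9) = 178.381 mg/L
C(49) = 14.453 + 38.891 + 42.140 + 116.798 + 178.381 = 390.664 mg/L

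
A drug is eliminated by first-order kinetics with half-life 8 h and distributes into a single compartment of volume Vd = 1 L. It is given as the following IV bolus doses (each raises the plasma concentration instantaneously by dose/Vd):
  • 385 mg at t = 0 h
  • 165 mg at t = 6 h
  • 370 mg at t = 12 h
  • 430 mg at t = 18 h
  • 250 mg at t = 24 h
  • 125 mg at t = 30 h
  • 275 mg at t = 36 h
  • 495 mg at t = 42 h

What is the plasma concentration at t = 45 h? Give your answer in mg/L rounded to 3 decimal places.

658.467 mg/L

k = ln 2 / 8 = 0.08664 per h
Dose 1 (385 mg at t=0 h): 385·exp(−0.08664·45) = 7.801 mg/L
Dose 2 (165 mg at t=6 h): 165·exp(−0.08664·39) = 5.623 mg/L
Dose 3 (370 mg at t=12 h): 370·exp(−0.08664·33) = 21.206 mg/L
Dose 4 (430 mg at t=18 h): 430·exp(−0.08664·27) = 41.447 mg/L
Dose 5 (250 mg at t=24 h): 250·exp(−0.08664·21) = 40.526 mg/L
Dose 6 (125 mg at t=30 h): 125·exp(−0.08664·15) = 34.078 mg/L
Dose 7 (275 mg at t=36 h): 275·exp(−0.08664·9) = 126.088 mg/L
Dose 8 (495 mg at t=42 h): 495·exp(−0.08664·3) = 381.697 mg/L
C(45) = 7.801 + 5.623 + 21.206 + 41.447 + 40.526 + 34.078 + 126.088 + 381.697 = 658.467 mg/L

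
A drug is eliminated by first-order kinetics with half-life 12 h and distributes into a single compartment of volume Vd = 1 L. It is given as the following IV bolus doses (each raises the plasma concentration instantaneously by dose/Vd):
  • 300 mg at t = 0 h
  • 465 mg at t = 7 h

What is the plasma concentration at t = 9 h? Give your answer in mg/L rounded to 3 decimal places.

592.649 mg/L

k = ln 2 / 12 = 0.05776 per h
Dose 1 (300 mg at t=0 h): 300·exp(−0.05776·9) = 178.381 mg/L
Dose 2 (465 mg at t=7 h): 465·exp(−0.05776·2) = 414.268 mg/L
C(9) = 178.381 + 414.268 = 592.649 mg/L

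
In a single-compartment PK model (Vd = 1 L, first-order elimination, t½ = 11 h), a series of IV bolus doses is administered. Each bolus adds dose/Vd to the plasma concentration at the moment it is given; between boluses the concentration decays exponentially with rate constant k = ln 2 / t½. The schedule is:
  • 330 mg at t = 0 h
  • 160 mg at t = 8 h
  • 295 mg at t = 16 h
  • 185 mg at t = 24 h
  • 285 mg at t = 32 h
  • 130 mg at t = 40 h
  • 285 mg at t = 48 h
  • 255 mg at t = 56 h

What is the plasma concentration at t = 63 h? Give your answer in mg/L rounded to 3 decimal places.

k = ln 2 / 11 = 0.06301 per h
Dose 1 (330 mg at t=0 h): 330·exp(−0.06301·63) = 6.229 mg/L
Dose 2 (160 mg at t=8 h): 160·exp(−0.06301·55) = 5.000 mg/L
Dose 3 (295 mg at t=16 h): 295·exp(−0.06301·47) = 15.262 mg/L
Dose 4 (185 mg at t=24 h): 185·exp(−0.06301·39) = 15.845 mg/L
Dose 5 (285 mg at t=32 h): 285·exp(−0.06301·31) = 40.410 mg/L
Dose 6 (130 mg at t=40 h): 130·exp(−0.06301·23) = 30.515 mg/L
Dose 7 (285 mg at t=48 h): 285·exp(−0.06301·15) = 110.751 mg/L
Dose 8 (255 mg at t=56 h): 255·exp(−0.06301·7) = 164.050 mg/L
C(63) = 6.229 + 5.000 + 15.262 + 15.845 + 40.410 + 30.515 + 110.751 + 164.050 = 388.062 mg/L

388.062 mg/L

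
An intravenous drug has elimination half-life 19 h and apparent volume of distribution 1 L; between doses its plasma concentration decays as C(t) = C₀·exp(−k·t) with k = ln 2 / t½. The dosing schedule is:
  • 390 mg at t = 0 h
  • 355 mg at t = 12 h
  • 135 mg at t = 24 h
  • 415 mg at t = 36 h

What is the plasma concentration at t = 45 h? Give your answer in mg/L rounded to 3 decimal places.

543.637 mg/L

k = ln 2 / 19 = 0.03648 per h
Dose 1 (390 mg at t=0 h): 390·exp(−0.03648·45) = 75.526 mg/L
Dose 2 (355 mg at t=12 h): 355·exp(−0.03648·33) = 106.509 mg/L
Dose 3 (135 mg at t=24 h): 135·exp(−0.03648·21) = 62.750 mg/L
Dose 4 (415 mg at t=36 h): 415·exp(−0.03648·9) = 298.851 mg/L
C(45) = 75.526 + 106.509 + 62.750 + 298.851 = 543.637 mg/L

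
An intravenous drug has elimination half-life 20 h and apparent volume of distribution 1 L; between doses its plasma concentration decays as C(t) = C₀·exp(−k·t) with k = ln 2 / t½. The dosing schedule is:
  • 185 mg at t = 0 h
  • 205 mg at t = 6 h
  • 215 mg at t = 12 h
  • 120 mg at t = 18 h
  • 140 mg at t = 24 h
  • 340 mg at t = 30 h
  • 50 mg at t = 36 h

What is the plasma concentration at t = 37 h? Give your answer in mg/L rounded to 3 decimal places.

678.114 mg/L

k = ln 2 / 20 = 0.03466 per h
Dose 1 (185 mg at t=0 h): 185·exp(−0.03466·37) = 51.318 mg/L
Dose 2 (205 mg at t=6 h): 205·exp(−0.03466·31) = 70.010 mg/L
Dose 3 (215 mg at t=12 h): 215·exp(−0.03466·25) = 90.396 mg/L
Dose 4 (120 mg at t=18 h): 120·exp(−0.03466·19) = 62.116 mg/L
Dose 5 (140 mg at t=24 h): 140·exp(−0.03466·13) = 89.219 mg/L
Dose 6 (340 mg at t=30 h): 340·exp(−0.03466·7) = 266.759 mg/L
Dose 7 (50 mg at t=36 h): 50·exp(−0.03466·1) = 48.297 mg/L
C(37) = 51.318 + 70.010 + 90.396 + 62.116 + 89.219 + 266.759 + 48.297 = 678.114 mg/L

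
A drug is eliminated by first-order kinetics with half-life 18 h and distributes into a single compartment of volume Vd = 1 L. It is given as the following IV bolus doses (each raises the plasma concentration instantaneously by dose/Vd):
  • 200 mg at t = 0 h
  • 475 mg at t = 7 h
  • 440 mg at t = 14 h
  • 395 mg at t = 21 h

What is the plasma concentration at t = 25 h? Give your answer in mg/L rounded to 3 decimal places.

k = ln 2 / 18 = 0.03851 per h
Dose 1 (200 mg at t=0 h): 200·exp(−0.03851·25) = 76.372 mg/L
Dose 2 (475 mg at t=7 h): 475·exp(−0.03851·18) = 237.500 mg/L
Dose 3 (440 mg at t=14 h): 440·exp(−0.03851·11) = 288.065 mg/L
Dose 4 (395 mg at t=21 h): 395·exp(−0.03851·4) = 338.611 mg/L
C(25) = 76.372 + 237.500 + 288.065 + 338.611 = 940.548 mg/L

940.548 mg/L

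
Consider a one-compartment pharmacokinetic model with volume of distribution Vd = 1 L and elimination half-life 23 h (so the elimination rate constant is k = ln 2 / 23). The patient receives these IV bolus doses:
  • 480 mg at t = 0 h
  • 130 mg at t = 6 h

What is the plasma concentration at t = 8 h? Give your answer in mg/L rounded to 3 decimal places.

499.564 mg/L

k = ln 2 / 23 = 0.03014 per h
Dose 1 (480 mg at t=0 h): 480·exp(−0.03014·8) = 377.168 mg/L
Dose 2 (130 mg at t=6 h): 130·exp(−0.03014·2) = 122.396 mg/L
C(8) = 377.168 + 122.396 = 499.564 mg/L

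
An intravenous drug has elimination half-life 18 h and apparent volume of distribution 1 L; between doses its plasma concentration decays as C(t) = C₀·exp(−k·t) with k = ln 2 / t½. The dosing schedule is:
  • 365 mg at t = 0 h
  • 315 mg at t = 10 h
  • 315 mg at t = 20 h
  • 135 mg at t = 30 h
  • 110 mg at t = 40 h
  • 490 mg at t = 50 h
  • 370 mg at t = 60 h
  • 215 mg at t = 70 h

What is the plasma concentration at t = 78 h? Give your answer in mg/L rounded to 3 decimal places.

631.242 mg/L

k = ln 2 / 18 = 0.03851 per h
Dose 1 (365 mg at t=0 h): 365·exp(−0.03851·78) = 18.106 mg/L
Dose 2 (315 mg at t=10 h): 315·exp(−0.03851·68) = 22.966 mg/L
Dose 3 (315 mg at t=20 h): 315·exp(−0.03851·58) = 33.754 mg/L
Dose 4 (135 mg at t=30 h): 135·exp(−0.03851·48) = 21.261 mg/L
Dose 5 (110 mg at t=40 h): 110·exp(−0.03851·38) = 25.462 mg/L
Dose 6 (490 mg at t=50 h): 490·exp(−0.03851·28) = 166.697 mg/L
Dose 7 (370 mg at t=60 h): 370·exp(−0.03851·18) = 185.000 mg/L
Dose 8 (215 mg at t=70 h): 215·exp(−0.03851·8) = 157.996 mg/L
C(78) = 18.106 + 22.966 + 33.754 + 21.261 + 25.462 + 166.697 + 185.000 + 157.996 = 631.242 mg/L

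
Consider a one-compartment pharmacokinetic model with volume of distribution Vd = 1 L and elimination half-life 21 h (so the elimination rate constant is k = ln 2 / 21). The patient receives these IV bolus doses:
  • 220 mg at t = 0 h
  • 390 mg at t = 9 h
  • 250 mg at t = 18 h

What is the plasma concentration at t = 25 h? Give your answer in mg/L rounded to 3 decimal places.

k = ln 2 / 21 = 0.03301 per h
Dose 1 (220 mg at t=0 h): 220·exp(−0.03301·25) = 96.395 mg/L
Dose 2 (390 mg at t=9 h): 390·exp(−0.03301·16) = 229.990 mg/L
Dose 3 (250 mg at t=18 h): 250·exp(−0.03301·7) = 198.425 mg/L
C(25) = 96.395 + 229.990 + 198.425 = 524.810 mg/L

524.810 mg/L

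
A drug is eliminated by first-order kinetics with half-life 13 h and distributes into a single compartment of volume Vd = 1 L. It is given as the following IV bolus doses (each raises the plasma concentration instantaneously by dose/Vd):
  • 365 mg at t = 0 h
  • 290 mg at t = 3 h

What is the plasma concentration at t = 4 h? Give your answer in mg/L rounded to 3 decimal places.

k = ln 2 / 13 = 0.05332 per h
Dose 1 (365 mg at t=0 h): 365·exp(−0.05332·4) = 294.896 mg/L
Dose 2 (290 mg at t=3 h): 290·exp(−0.05332·1) = 274.942 mg/L
C(4) = 294.896 + 274.942 = 569.838 mg/L

569.838 mg/L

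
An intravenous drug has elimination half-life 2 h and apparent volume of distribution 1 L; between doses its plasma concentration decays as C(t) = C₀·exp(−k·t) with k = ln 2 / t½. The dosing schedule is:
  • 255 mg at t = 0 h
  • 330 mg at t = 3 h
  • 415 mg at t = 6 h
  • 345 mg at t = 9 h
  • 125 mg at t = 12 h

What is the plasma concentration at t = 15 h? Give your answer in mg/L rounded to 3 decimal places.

112.225 mg/L

k = ln 2 / 2 = 0.34657 per h
Dose 1 (255 mg at t=0 h): 255·exp(−0.34657·15) = 1.409 mg/L
Dose 2 (330 mg at t=3 h): 330·exp(−0.34657·12) = 5.156 mg/L
Dose 3 (415 mg at t=6 h): 415·exp(−0.34657·9) = 18.341 mg/L
Dose 4 (345 mg at t=9 h): 345·exp(−0.34657·6) = 43.125 mg/L
Dose 5 (125 mg at t=12 h): 125·exp(−0.34657·3) = 44.194 mg/L
C(15) = 1.409 + 5.156 + 18.341 + 43.125 + 44.194 = 112.225 mg/L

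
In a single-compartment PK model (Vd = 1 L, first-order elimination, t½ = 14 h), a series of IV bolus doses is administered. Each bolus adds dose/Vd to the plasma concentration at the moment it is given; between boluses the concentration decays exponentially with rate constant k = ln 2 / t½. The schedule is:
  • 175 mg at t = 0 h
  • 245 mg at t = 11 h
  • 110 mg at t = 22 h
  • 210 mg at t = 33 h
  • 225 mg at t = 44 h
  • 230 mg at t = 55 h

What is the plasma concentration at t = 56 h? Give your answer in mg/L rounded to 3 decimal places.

k = ln 2 / 14 = 0.04951 per h
Dose 1 (175 mg at t=0 h): 175·exp(−0.04951·56) = 10.938 mg/L
Dose 2 (245 mg at t=11 h): 245·exp(−0.04951·45) = 26.398 mg/L
Dose 3 (110 mg at t=22 h): 110·exp(−0.04951·34) = 20.432 mg/L
Dose 4 (210 mg at t=33 h): 210·exp(−0.04951·23) = 67.247 mg/L
Dose 5 (225 mg at t=44 h): 225·exp(−0.04951·12) = 124.210 mg/L
Dose 6 (230 mg at t=55 h): 230·exp(−0.04951·1) = 218.890 mg/L
C(56) = 10.938 + 26.398 + 20.432 + 67.247 + 124.210 + 218.890 = 468.114 mg/L

468.114 mg/L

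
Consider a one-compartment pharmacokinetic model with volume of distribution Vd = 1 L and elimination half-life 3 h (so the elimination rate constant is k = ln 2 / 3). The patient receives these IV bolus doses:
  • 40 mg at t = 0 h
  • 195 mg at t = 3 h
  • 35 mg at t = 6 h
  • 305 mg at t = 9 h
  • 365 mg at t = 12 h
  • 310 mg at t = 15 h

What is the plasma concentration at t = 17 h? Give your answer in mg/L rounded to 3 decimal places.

369.511 mg/L

k = ln 2 / 3 = 0.23105 per h
Dose 1 (40 mg at t=0 h): 40·exp(−0.23105·17) = 0.787 mg/L
Dose 2 (195 mg at t=3 h): 195·exp(−0.23105·14) = 7.678 mg/L
Dose 3 (35 mg at t=6 h): 35·exp(−0.23105·11) = 2.756 mg/L
Dose 4 (305 mg at t=9 h): 305·exp(−0.23105·8) = 48.034 mg/L
Dose 5 (365 mg at t=12 h): 365·exp(−0.23105·5) = 114.968 mg/L
Dose 6 (310 mg at t=15 h): 310·exp(−0.23105·2) = 195.288 mg/L
C(17) = 0.787 + 7.678 + 2.756 + 48.034 + 114.968 + 195.288 = 369.511 mg/L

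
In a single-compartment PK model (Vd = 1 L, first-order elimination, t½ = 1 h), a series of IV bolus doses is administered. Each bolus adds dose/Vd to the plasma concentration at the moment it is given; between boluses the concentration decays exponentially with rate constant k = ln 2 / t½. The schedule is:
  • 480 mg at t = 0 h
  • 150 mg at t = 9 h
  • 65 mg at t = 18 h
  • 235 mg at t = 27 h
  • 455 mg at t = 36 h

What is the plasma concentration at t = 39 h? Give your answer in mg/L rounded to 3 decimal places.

k = ln 2 / 1 = 0.69315 per h
Dose 1 (480 mg at t=0 h): 480·exp(−0.69315·39) = 0.000 mg/L
Dose 2 (150 mg at t=9 h): 150·exp(−0.69315·30) = 0.000 mg/L
Dose 3 (65 mg at t=18 h): 65·exp(−0.69315·21) = 0.000 mg/L
Dose 4 (235 mg at t=27 h): 235·exp(−0.69315·12) = 0.057 mg/L
Dose 5 (455 mg at t=36 h): 455·exp(−0.69315·3) = 56.875 mg/L
C(39) = 0.000 + 0.000 + 0.000 + 0.057 + 56.875 = 56.932 mg/L

56.932 mg/L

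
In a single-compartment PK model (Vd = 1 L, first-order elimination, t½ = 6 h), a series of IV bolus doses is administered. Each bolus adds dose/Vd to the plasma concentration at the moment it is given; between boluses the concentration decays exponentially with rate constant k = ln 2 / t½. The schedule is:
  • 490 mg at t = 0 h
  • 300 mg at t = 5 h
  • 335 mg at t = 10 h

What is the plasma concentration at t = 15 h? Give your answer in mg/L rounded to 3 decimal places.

k = ln 2 / 6 = 0.11552 per h
Dose 1 (490 mg at t=0 h): 490·exp(−0.11552·15) = 86.621 mg/L
Dose 2 (300 mg at t=5 h): 300·exp(−0.11552·10) = 94.494 mg/L
Dose 3 (335 mg at t=10 h): 335·exp(−0.11552·5) = 188.012 mg/L
C(15) = 86.621 + 94.494 + 188.012 = 369.127 mg/L

369.127 mg/L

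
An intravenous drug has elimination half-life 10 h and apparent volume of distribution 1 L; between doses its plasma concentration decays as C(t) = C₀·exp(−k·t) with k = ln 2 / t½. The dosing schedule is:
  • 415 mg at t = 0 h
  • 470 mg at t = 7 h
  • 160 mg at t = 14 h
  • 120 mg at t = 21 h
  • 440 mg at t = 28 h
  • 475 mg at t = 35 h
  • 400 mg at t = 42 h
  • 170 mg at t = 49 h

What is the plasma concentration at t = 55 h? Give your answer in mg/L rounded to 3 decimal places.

k = ln 2 / 10 = 0.06931 per h
Dose 1 (415 mg at t=0 h): 415·exp(−0.06931·55) = 9.170 mg/L
Dose 2 (470 mg at t=7 h): 470·exp(−0.06931·48) = 16.872 mg/L
Dose 3 (160 mg at t=14 h): 160·exp(−0.06931·41) = 9.330 mg/L
Dose 4 (120 mg at t=21 h): 120·exp(−0.06931·34) = 11.368 mg/L
Dose 5 (440 mg at t=28 h): 440·exp(−0.06931·27) = 67.713 mg/L
Dose 6 (475 mg at t=35 h): 475·exp(−0.06931·20) = 118.750 mg/L
Dose 7 (400 mg at t=42 h): 400·exp(−0.06931·13) = 162.450 mg/L
Dose 8 (170 mg at t=49 h): 170·exp(−0.06931·6) = 112.158 mg/L
C(55) = 9.170 + 16.872 + 9.330 + 11.368 + 67.713 + 118.750 + 162.450 + 112.158 = 507.812 mg/L

507.812 mg/L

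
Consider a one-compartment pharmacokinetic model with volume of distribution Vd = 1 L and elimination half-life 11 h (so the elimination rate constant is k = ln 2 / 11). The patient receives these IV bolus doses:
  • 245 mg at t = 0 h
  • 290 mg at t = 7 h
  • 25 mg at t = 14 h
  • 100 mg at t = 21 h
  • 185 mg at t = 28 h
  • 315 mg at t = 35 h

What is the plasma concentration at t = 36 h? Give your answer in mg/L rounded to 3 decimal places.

524.613 mg/L

k = ln 2 / 11 = 0.06301 per h
Dose 1 (245 mg at t=0 h): 245·exp(−0.06301·36) = 25.350 mg/L
Dose 2 (290 mg at t=7 h): 290·exp(−0.06301·29) = 46.642 mg/L
Dose 3 (25 mg at t=14 h): 25·exp(−0.06301·22) = 6.250 mg/L
Dose 4 (100 mg at t=21 h): 100·exp(−0.06301·15) = 38.860 mg/L
Dose 5 (185 mg at t=28 h): 185·exp(−0.06301·8) = 111.748 mg/L
Dose 6 (315 mg at t=35 h): 315·exp(−0.06301·1) = 295.763 mg/L
C(36) = 25.350 + 46.642 + 6.250 + 38.860 + 111.748 + 295.763 = 524.613 mg/L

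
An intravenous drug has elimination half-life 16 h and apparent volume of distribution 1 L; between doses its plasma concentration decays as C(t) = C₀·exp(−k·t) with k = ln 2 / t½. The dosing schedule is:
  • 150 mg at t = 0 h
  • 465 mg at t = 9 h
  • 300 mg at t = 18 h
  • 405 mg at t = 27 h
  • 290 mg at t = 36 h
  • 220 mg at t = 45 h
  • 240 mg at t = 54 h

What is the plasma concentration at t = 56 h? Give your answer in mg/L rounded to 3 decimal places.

k = ln 2 / 16 = 0.04332 per h
Dose 1 (150 mg at t=0 h): 150·exp(−0.04332·56) = 13.258 mg/L
Dose 2 (465 mg at t=9 h): 465·exp(−0.04332·47) = 60.698 mg/L
Dose 3 (300 mg at t=18 h): 300·exp(−0.04332·38) = 57.833 mg/L
Dose 4 (405 mg at t=27 h): 405·exp(−0.04332·29) = 115.302 mg/L
Dose 5 (290 mg at t=36 h): 290·exp(−0.04332·20) = 121.930 mg/L
Dose 6 (220 mg at t=45 h): 220·exp(−0.04332·11) = 136.604 mg/L
Dose 7 (240 mg at t=54 h): 240·exp(−0.04332·2) = 220.081 mg/L
C(56) = 13.258 + 60.698 + 57.833 + 115.302 + 121.930 + 136.604 + 220.081 = 725.707 mg/L

725.707 mg/L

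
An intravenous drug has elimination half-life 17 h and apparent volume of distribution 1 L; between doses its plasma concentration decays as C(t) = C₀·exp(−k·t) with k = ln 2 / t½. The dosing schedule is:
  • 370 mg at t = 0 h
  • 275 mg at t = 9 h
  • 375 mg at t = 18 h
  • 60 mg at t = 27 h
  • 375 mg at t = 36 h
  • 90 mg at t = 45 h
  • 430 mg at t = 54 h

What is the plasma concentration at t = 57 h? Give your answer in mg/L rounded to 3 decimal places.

k = ln 2 / 17 = 0.04077 per h
Dose 1 (370 mg at t=0 h): 370·exp(−0.04077·57) = 36.213 mg/L
Dose 2 (275 mg at t=9 h): 275·exp(−0.04077·48) = 38.848 mg/L
Dose 3 (375 mg at t=18 h): 375·exp(−0.04077·39) = 76.460 mg/L
Dose 4 (60 mg at t=27 h): 60·exp(−0.04077·30) = 17.657 mg/L
Dose 5 (375 mg at t=36 h): 375·exp(−0.04077·21) = 159.283 mg/L
Dose 6 (90 mg at t=45 h): 90·exp(−0.04077·12) = 55.176 mg/L
Dose 7 (430 mg at t=54 h): 430·exp(−0.04077·3) = 380.492 mg/L
C(57) = 36.213 + 38.848 + 76.460 + 17.657 + 159.283 + 55.176 + 380.492 = 764.129 mg/L

764.129 mg/L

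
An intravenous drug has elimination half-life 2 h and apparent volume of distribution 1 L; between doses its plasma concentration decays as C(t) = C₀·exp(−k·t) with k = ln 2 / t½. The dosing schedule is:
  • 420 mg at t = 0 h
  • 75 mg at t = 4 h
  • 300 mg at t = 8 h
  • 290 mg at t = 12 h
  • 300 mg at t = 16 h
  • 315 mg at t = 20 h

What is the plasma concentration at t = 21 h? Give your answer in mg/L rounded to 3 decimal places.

292.400 mg/L

k = ln 2 / 2 = 0.34657 per h
Dose 1 (420 mg at t=0 h): 420·exp(−0.34657·21) = 0.290 mg/L
Dose 2 (75 mg at t=4 h): 75·exp(−0.34657·17) = 0.207 mg/L
Dose 3 (300 mg at t=8 h): 300·exp(−0.34657·13) = 3.315 mg/L
Dose 4 (290 mg at t=12 h): 290·exp(−0.34657·9) = 12.816 mg/L
Dose 5 (300 mg at t=16 h): 300·exp(−0.34657·5) = 53.033 mg/L
Dose 6 (315 mg at t=20 h): 315·exp(−0.34657·1) = 222.739 mg/L
C(21) = 0.290 + 0.207 + 3.315 + 12.816 + 53.033 + 222.739 = 292.400 mg/L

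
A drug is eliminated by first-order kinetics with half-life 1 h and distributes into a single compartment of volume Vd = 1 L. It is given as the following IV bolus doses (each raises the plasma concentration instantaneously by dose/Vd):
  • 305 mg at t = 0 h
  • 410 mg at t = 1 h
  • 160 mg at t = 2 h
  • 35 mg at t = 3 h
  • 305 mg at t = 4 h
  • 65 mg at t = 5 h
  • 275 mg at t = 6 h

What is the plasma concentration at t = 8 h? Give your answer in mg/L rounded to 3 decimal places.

103.926 mg/L

k = ln 2 / 1 = 0.69315 per h
Dose 1 (305 mg at t=0 h): 305·exp(−0.69315·8) = 1.191 mg/L
Dose 2 (410 mg at t=1 h): 410·exp(−0.69315·7) = 3.203 mg/L
Dose 3 (160 mg at t=2 h): 160·exp(−0.69315·6) = 2.500 mg/L
Dose 4 (35 mg at t=3 h): 35·exp(−0.69315·5) = 1.094 mg/L
Dose 5 (305 mg at t=4 h): 305·exp(−0.69315·4) = 19.062 mg/L
Dose 6 (65 mg at t=5 h): 65·exp(−0.69315·3) = 8.125 mg/L
Dose 7 (275 mg at t=6 h): 275·exp(−0.69315·2) = 68.750 mg/L
C(8) = 1.191 + 3.203 + 2.500 + 1.094 + 19.062 + 8.125 + 68.750 = 103.926 mg/L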